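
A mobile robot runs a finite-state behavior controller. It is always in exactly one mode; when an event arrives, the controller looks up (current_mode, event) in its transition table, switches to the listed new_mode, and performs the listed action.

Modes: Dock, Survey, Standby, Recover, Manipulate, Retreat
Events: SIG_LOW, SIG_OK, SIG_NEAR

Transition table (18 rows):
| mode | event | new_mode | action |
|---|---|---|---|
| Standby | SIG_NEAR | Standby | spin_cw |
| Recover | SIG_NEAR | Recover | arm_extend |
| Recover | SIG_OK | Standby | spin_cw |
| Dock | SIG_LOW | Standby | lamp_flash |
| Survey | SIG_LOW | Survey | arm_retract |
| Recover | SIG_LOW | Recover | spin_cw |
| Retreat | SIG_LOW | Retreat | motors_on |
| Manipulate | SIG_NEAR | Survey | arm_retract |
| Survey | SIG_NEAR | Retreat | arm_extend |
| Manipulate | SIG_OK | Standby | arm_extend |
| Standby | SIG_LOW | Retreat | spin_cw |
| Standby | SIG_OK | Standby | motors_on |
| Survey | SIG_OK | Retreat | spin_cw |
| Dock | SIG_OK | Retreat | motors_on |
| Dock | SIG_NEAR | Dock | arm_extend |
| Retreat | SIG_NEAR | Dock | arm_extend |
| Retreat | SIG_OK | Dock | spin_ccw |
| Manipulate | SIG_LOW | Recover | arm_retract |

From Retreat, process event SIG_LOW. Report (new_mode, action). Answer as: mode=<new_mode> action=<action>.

mode=Retreat action=motors_on

current mode = Retreat; filter table to that mode:
  (Retreat, SIG_LOW) → (Retreat, motors_on)  ← event matches
  (Retreat, SIG_NEAR) → (Dock, arm_extend)
  (Retreat, SIG_OK) → (Dock, spin_ccw)
event = SIG_LOW selects (Retreat, motors_on)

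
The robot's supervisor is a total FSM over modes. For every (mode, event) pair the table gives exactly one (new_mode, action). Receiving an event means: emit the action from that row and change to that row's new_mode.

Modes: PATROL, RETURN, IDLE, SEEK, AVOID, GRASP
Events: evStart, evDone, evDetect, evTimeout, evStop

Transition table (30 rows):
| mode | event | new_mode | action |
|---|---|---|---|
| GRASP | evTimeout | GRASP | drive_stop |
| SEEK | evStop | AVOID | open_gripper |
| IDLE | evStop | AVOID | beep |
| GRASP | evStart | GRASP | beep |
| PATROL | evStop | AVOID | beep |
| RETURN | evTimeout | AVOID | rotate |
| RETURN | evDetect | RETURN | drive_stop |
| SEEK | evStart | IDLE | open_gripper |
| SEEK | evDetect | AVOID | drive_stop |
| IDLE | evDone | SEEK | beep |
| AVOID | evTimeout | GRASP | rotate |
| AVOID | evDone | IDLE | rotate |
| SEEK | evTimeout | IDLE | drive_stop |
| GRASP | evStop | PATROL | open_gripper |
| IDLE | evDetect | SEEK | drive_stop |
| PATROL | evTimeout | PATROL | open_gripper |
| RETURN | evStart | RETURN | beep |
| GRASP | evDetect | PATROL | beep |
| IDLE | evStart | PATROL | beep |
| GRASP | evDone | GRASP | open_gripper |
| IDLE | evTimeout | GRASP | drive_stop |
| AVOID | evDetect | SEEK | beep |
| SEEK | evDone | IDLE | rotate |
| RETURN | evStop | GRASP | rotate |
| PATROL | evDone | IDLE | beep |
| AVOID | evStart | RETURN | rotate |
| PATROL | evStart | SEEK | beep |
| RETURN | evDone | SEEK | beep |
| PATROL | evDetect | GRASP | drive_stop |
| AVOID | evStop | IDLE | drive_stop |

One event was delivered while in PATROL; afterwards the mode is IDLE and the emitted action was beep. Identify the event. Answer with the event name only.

try evStart: (PATROL, evStart) → (SEEK, beep)
try evDone: (PATROL, evDone) → (IDLE, beep)  ← matches
try evDetect: (PATROL, evDetect) → (GRASP, drive_stop)
try evTimeout: (PATROL, evTimeout) → (PATROL, open_gripper)
try evStop: (PATROL, evStop) → (AVOID, beep)

evDone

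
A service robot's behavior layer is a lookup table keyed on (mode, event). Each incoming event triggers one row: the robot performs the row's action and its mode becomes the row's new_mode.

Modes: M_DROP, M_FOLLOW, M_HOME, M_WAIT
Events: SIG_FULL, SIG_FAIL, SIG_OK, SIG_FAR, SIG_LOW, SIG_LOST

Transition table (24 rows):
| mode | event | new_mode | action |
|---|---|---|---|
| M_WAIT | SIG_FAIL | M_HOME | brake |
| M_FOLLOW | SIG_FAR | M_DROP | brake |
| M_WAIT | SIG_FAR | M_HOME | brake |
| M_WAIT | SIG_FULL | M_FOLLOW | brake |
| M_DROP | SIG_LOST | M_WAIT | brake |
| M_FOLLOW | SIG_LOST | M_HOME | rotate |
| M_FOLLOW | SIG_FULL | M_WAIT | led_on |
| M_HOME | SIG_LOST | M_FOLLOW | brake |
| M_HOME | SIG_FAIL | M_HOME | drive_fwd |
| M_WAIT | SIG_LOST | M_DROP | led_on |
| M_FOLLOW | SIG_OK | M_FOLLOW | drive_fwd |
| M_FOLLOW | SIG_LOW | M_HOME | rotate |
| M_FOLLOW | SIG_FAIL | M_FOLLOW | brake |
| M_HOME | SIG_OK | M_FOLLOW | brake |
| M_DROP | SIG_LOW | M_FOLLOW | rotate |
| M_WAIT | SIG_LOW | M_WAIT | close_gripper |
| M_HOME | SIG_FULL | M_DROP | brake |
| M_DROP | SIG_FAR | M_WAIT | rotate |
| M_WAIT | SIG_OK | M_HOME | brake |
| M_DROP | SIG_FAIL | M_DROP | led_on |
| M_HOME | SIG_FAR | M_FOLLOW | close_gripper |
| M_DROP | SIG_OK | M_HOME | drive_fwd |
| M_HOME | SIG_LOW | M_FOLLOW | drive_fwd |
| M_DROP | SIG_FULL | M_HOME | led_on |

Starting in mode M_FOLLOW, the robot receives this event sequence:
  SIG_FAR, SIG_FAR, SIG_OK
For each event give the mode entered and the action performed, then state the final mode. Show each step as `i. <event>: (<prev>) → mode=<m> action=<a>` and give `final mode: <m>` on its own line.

final mode: M_HOME

1. SIG_FAR: (M_FOLLOW) → mode=M_DROP action=brake
2. SIG_FAR: (M_DROP) → mode=M_WAIT action=rotate
3. SIG_OK: (M_WAIT) → mode=M_HOME action=brake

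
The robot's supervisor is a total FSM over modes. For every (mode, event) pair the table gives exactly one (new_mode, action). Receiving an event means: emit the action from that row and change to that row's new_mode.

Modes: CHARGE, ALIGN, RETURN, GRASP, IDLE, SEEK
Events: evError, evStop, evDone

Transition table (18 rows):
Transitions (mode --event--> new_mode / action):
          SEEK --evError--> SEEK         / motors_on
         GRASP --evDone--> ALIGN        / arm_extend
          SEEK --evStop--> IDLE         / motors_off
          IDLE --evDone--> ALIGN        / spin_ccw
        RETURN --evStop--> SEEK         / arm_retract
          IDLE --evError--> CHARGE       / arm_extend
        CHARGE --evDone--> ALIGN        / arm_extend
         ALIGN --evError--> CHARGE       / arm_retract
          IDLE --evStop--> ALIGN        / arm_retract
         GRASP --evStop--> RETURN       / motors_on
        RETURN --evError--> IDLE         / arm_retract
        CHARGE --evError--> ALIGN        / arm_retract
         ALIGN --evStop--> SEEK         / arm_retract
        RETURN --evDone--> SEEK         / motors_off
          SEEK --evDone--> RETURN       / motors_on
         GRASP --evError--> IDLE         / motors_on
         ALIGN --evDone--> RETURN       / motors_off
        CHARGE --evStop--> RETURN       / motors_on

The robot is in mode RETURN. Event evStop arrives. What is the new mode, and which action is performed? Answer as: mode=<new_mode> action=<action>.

current mode = RETURN; filter table to that mode:
  (RETURN, evStop) → (SEEK, arm_retract)  ← event matches
  (RETURN, evError) → (IDLE, arm_retract)
  (RETURN, evDone) → (SEEK, motors_off)
event = evStop selects (SEEK, arm_retract)

mode=SEEK action=arm_retract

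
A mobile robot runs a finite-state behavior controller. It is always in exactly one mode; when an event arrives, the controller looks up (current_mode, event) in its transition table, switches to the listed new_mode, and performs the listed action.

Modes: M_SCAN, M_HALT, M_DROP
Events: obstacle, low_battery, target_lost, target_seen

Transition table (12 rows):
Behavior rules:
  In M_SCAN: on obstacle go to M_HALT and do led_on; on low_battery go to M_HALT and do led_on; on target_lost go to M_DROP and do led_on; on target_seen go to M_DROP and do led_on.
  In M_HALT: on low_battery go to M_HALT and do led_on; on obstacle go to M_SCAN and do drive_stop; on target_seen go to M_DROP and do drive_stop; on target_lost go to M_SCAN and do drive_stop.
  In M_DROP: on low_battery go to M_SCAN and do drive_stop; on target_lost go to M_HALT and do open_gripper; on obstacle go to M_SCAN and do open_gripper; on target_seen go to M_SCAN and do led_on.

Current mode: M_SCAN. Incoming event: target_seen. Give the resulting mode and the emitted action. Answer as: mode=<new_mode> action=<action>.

mode=M_DROP action=led_on

current mode = M_SCAN; filter table to that mode:
  (M_SCAN, obstacle) → (M_HALT, led_on)
  (M_SCAN, low_battery) → (M_HALT, led_on)
  (M_SCAN, target_lost) → (M_DROP, led_on)
  (M_SCAN, target_seen) → (M_DROP, led_on)  ← event matches
event = target_seen selects (M_DROP, led_on)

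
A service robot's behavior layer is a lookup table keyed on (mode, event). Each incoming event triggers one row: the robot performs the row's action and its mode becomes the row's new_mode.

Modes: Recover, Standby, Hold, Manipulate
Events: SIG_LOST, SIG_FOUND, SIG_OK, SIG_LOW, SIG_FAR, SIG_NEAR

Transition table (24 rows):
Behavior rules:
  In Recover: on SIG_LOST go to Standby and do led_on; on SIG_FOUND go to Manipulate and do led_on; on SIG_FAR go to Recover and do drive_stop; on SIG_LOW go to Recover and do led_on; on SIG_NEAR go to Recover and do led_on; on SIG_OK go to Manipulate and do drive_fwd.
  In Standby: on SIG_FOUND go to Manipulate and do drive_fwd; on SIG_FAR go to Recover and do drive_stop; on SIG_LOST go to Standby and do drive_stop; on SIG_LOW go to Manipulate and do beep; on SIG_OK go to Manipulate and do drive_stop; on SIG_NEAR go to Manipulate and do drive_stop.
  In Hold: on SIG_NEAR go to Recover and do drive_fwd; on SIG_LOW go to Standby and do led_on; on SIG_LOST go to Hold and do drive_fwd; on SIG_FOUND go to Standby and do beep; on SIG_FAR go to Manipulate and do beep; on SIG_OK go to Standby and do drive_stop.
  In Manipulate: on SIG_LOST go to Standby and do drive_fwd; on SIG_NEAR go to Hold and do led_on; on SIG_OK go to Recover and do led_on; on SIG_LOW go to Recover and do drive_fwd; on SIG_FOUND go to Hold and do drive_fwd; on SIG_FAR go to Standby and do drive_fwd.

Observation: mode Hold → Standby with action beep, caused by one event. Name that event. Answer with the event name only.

SIG_FOUND

try SIG_LOST: (Hold, SIG_LOST) → (Hold, drive_fwd)
try SIG_FOUND: (Hold, SIG_FOUND) → (Standby, beep)  ← matches
try SIG_OK: (Hold, SIG_OK) → (Standby, drive_stop)
try SIG_LOW: (Hold, SIG_LOW) → (Standby, led_on)
try SIG_FAR: (Hold, SIG_FAR) → (Manipulate, beep)
try SIG_NEAR: (Hold, SIG_NEAR) → (Recover, drive_fwd)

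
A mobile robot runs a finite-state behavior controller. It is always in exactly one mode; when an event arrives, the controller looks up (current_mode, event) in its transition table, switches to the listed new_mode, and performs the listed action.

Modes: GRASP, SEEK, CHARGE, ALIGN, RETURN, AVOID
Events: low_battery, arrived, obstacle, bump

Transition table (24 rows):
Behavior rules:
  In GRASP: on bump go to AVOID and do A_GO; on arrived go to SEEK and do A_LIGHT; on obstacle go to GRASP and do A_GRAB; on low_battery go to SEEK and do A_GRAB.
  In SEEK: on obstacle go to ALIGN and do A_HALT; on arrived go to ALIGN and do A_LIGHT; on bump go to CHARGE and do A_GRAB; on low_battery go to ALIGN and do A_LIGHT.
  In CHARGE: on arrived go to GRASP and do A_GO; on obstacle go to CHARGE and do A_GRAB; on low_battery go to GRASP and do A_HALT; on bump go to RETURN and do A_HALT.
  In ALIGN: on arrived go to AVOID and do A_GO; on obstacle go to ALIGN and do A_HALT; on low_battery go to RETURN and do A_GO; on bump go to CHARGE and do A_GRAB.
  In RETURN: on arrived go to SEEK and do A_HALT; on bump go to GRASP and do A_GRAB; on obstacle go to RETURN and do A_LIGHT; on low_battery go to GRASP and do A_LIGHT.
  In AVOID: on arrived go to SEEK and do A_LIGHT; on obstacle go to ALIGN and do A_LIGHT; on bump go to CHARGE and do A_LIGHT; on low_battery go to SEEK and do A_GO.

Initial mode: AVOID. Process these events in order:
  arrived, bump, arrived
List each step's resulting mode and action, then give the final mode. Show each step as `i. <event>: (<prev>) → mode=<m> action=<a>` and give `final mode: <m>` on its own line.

1. arrived: (AVOID) → mode=SEEK action=A_LIGHT
2. bump: (SEEK) → mode=CHARGE action=A_GRAB
3. arrived: (CHARGE) → mode=GRASP action=A_GO

final mode: GRASP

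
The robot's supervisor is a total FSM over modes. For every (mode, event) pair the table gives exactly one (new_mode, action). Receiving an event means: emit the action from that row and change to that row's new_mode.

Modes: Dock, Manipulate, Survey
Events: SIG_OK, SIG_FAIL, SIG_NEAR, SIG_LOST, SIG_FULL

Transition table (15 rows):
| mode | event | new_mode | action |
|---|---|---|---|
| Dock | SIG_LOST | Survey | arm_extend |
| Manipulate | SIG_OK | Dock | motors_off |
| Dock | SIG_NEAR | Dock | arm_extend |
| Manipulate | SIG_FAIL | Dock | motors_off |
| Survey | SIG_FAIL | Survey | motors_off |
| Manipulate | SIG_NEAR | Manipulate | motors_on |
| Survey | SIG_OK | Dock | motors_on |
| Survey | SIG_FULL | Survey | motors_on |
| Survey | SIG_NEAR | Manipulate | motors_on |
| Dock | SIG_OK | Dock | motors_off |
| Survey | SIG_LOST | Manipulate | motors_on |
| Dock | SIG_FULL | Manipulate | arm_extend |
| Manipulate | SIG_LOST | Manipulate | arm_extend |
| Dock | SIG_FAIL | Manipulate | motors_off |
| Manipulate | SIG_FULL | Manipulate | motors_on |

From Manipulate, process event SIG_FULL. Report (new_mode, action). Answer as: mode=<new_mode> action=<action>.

current mode = Manipulate; filter table to that mode:
  (Manipulate, SIG_OK) → (Dock, motors_off)
  (Manipulate, SIG_FAIL) → (Dock, motors_off)
  (Manipulate, SIG_NEAR) → (Manipulate, motors_on)
  (Manipulate, SIG_LOST) → (Manipulate, arm_extend)
  (Manipulate, SIG_FULL) → (Manipulate, motors_on)  ← event matches
event = SIG_FULL selects (Manipulate, motors_on)

mode=Manipulate action=motors_on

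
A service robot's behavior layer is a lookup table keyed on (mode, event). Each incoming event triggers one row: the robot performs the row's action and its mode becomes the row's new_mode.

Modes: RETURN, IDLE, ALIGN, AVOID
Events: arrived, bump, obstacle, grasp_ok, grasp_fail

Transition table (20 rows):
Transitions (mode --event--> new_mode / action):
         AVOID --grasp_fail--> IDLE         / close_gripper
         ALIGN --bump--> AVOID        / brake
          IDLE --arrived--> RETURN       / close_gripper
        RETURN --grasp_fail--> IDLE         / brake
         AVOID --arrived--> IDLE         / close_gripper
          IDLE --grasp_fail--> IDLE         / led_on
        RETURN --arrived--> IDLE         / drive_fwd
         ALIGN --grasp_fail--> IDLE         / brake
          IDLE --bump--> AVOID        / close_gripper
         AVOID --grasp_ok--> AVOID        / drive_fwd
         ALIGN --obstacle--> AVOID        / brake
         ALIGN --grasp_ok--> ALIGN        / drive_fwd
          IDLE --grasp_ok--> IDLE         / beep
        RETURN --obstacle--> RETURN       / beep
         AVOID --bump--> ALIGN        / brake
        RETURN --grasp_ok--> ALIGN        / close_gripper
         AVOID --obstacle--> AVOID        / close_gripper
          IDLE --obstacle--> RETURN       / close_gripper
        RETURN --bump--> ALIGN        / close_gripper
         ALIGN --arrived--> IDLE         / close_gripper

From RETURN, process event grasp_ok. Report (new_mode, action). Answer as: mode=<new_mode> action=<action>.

mode=ALIGN action=close_gripper

current mode = RETURN; filter table to that mode:
  (RETURN, grasp_fail) → (IDLE, brake)
  (RETURN, arrived) → (IDLE, drive_fwd)
  (RETURN, obstacle) → (RETURN, beep)
  (RETURN, grasp_ok) → (ALIGN, close_gripper)  ← event matches
  (RETURN, bump) → (ALIGN, close_gripper)
event = grasp_ok selects (ALIGN, close_gripper)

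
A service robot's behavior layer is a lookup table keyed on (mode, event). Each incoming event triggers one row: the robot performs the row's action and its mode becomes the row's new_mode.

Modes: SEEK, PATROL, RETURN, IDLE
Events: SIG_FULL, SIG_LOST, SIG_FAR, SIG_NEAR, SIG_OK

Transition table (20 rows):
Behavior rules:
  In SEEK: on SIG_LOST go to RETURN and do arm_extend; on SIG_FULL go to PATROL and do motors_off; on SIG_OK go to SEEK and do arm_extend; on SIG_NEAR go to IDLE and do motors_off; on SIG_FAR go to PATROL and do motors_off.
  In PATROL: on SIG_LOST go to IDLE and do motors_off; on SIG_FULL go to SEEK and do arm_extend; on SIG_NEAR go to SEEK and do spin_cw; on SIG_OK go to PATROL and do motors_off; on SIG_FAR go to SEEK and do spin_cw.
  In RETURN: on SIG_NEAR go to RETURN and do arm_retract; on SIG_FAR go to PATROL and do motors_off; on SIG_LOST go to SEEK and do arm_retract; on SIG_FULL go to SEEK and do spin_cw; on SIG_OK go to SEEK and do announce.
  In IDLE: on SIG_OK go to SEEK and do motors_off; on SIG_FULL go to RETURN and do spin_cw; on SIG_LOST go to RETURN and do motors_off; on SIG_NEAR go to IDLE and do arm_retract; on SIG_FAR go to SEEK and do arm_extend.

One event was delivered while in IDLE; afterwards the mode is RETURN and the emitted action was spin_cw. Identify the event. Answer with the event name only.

try SIG_FULL: (IDLE, SIG_FULL) → (RETURN, spin_cw)  ← matches
try SIG_LOST: (IDLE, SIG_LOST) → (RETURN, motors_off)
try SIG_FAR: (IDLE, SIG_FAR) → (SEEK, arm_extend)
try SIG_NEAR: (IDLE, SIG_NEAR) → (IDLE, arm_retract)
try SIG_OK: (IDLE, SIG_OK) → (SEEK, motors_off)

SIG_FULL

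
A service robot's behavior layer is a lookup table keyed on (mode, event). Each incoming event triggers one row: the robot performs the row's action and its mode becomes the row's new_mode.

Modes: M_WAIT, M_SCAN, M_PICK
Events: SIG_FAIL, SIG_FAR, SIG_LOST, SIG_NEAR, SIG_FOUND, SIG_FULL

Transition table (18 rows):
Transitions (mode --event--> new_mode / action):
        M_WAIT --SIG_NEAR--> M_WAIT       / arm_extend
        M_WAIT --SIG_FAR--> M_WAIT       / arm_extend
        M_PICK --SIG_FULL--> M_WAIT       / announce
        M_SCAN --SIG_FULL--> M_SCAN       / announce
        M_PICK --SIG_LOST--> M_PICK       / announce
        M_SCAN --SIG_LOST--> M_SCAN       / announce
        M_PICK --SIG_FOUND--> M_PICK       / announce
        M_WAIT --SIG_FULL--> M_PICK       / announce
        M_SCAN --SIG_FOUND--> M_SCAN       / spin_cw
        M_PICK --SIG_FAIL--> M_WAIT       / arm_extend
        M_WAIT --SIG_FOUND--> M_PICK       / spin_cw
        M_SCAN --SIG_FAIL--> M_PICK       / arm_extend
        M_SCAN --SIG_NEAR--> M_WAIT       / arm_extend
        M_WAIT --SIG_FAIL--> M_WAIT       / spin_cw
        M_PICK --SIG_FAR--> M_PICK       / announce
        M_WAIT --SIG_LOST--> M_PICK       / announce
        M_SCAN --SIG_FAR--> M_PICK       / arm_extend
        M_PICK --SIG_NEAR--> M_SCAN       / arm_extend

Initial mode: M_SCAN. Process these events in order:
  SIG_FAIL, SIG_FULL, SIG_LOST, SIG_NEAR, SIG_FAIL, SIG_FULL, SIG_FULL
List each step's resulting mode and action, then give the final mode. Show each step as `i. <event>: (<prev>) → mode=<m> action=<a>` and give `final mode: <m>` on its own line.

1. SIG_FAIL: (M_SCAN) → mode=M_PICK action=arm_extend
2. SIG_FULL: (M_PICK) → mode=M_WAIT action=announce
3. SIG_LOST: (M_WAIT) → mode=M_PICK action=announce
4. SIG_NEAR: (M_PICK) → mode=M_SCAN action=arm_extend
5. SIG_FAIL: (M_SCAN) → mode=M_PICK action=arm_extend
6. SIG_FULL: (M_PICK) → mode=M_WAIT action=announce
7. SIG_FULL: (M_WAIT) → mode=M_PICK action=announce

final mode: M_PICK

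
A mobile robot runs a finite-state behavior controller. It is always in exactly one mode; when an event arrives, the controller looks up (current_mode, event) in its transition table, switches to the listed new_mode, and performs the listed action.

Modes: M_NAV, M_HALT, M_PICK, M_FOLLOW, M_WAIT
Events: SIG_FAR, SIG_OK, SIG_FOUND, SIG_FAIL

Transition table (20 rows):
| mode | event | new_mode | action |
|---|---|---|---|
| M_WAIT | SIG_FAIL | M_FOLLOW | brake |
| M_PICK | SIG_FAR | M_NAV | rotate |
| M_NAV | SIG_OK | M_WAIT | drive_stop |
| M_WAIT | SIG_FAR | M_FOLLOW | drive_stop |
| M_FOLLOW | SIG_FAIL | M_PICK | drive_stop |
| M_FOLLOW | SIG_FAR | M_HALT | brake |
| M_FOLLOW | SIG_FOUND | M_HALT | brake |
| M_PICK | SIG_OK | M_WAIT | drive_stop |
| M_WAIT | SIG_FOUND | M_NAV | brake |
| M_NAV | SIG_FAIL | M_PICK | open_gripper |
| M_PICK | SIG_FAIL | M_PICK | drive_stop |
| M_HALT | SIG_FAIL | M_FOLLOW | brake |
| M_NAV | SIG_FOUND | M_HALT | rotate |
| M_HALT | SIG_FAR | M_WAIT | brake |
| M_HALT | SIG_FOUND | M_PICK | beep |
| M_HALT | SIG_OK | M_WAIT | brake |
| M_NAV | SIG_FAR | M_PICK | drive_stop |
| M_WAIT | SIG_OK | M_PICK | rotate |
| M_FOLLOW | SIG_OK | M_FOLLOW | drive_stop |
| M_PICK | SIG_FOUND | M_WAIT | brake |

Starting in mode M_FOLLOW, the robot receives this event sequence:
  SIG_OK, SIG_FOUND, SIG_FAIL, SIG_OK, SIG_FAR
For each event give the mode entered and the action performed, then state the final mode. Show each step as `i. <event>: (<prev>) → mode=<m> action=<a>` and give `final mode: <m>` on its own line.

final mode: M_HALT

1. SIG_OK: (M_FOLLOW) → mode=M_FOLLOW action=drive_stop
2. SIG_FOUND: (M_FOLLOW) → mode=M_HALT action=brake
3. SIG_FAIL: (M_HALT) → mode=M_FOLLOW action=brake
4. SIG_OK: (M_FOLLOW) → mode=M_FOLLOW action=drive_stop
5. SIG_FAR: (M_FOLLOW) → mode=M_HALT action=brake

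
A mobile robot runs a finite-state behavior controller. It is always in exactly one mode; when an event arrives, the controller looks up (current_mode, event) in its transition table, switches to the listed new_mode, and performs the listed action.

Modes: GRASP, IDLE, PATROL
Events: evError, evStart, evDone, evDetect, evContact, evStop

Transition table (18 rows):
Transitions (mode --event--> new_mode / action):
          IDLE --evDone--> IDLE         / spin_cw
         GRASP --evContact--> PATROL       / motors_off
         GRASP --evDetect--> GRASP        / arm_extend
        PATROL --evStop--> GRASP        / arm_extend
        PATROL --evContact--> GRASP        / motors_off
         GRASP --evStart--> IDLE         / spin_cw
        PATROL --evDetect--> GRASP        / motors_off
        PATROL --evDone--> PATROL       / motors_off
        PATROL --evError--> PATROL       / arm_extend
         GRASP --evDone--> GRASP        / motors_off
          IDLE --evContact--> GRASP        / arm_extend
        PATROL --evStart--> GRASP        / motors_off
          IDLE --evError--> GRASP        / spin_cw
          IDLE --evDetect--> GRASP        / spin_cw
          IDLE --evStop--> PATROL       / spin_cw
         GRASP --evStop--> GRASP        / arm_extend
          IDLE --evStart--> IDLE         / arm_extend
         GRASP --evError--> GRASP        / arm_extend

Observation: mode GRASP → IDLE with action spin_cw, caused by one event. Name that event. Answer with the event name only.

evStart

try evError: (GRASP, evError) → (GRASP, arm_extend)
try evStart: (GRASP, evStart) → (IDLE, spin_cw)  ← matches
try evDone: (GRASP, evDone) → (GRASP, motors_off)
try evDetect: (GRASP, evDetect) → (GRASP, arm_extend)
try evContact: (GRASP, evContact) → (PATROL, motors_off)
try evStop: (GRASP, evStop) → (GRASP, arm_extend)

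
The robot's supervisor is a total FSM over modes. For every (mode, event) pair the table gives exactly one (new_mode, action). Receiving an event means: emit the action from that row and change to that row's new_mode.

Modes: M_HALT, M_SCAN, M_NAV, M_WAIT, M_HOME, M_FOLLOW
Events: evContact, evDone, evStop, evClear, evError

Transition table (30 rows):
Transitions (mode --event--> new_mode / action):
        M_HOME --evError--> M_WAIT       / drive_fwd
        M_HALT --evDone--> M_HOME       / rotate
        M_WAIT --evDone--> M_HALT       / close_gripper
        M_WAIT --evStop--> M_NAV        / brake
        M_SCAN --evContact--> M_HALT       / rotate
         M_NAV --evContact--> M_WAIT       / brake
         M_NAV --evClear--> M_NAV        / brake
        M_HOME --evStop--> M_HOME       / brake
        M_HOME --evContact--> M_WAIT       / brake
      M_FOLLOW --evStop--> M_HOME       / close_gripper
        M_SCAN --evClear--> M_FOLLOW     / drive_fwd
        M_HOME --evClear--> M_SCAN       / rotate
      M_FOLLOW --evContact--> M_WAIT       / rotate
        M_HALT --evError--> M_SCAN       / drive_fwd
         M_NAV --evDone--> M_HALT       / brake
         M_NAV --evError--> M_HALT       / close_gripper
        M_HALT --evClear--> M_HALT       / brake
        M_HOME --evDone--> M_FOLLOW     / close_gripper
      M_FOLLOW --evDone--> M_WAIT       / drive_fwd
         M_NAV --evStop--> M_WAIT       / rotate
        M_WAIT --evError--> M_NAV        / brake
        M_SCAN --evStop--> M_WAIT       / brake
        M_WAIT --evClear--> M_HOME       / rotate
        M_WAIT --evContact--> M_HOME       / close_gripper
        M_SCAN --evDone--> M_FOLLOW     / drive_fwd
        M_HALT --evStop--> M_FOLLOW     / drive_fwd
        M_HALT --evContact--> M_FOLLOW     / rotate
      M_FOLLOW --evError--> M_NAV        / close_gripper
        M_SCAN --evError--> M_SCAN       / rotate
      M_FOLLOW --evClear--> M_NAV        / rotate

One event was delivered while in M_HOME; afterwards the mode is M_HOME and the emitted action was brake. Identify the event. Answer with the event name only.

evStop

try evContact: (M_HOME, evContact) → (M_WAIT, brake)
try evDone: (M_HOME, evDone) → (M_FOLLOW, close_gripper)
try evStop: (M_HOME, evStop) → (M_HOME, brake)  ← matches
try evClear: (M_HOME, evClear) → (M_SCAN, rotate)
try evError: (M_HOME, evError) → (M_WAIT, drive_fwd)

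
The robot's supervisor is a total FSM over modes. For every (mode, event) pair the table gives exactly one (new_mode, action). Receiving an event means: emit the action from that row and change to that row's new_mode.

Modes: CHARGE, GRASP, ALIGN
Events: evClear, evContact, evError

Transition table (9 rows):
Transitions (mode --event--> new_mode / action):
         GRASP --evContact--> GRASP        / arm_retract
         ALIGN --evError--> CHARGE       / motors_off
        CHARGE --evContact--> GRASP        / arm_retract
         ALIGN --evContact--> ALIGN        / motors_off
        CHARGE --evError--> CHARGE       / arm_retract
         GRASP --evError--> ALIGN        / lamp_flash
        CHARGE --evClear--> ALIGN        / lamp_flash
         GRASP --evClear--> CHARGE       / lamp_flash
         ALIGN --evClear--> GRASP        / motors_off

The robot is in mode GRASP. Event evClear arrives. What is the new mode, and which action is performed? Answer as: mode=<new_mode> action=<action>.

current mode = GRASP; filter table to that mode:
  (GRASP, evContact) → (GRASP, arm_retract)
  (GRASP, evError) → (ALIGN, lamp_flash)
  (GRASP, evClear) → (CHARGE, lamp_flash)  ← event matches
event = evClear selects (CHARGE, lamp_flash)

mode=CHARGE action=lamp_flash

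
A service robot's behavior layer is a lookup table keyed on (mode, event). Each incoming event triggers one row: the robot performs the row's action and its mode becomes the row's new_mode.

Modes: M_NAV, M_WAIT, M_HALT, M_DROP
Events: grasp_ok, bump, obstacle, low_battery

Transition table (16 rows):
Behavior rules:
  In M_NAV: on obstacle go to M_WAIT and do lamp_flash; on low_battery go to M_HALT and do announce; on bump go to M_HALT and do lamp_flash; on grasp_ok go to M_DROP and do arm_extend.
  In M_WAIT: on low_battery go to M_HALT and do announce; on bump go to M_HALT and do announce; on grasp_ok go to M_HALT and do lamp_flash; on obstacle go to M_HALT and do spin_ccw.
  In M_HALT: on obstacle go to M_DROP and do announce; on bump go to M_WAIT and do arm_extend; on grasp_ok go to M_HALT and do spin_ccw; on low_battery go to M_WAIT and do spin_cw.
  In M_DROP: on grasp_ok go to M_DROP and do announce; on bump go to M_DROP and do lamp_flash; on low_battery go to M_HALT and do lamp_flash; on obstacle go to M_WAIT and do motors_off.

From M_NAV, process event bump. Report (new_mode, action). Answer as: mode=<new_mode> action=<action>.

mode=M_HALT action=lamp_flash

current mode = M_NAV; filter table to that mode:
  (M_NAV, obstacle) → (M_WAIT, lamp_flash)
  (M_NAV, low_battery) → (M_HALT, announce)
  (M_NAV, bump) → (M_HALT, lamp_flash)  ← event matches
  (M_NAV, grasp_ok) → (M_DROP, arm_extend)
event = bump selects (M_HALT, lamp_flash)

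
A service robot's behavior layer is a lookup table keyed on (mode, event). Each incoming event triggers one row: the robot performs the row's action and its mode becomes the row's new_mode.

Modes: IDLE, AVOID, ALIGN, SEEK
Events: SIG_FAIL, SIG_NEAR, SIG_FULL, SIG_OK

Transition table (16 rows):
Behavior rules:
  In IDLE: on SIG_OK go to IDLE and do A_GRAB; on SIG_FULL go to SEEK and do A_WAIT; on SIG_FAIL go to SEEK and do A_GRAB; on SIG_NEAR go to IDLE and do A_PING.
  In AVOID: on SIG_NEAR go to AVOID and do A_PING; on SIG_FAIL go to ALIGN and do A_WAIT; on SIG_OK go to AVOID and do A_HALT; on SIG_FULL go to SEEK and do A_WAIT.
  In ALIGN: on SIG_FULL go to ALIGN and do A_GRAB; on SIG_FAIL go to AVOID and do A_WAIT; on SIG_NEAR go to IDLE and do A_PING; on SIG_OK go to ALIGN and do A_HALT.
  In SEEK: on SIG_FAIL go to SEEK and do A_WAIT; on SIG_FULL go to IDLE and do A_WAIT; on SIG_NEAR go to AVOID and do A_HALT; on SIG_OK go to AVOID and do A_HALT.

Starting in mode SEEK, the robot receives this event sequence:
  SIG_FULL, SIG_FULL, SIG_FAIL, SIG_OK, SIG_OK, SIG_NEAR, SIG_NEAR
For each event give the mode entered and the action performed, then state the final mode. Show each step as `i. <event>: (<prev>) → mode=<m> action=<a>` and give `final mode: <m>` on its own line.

1. SIG_FULL: (SEEK) → mode=IDLE action=A_WAIT
2. SIG_FULL: (IDLE) → mode=SEEK action=A_WAIT
3. SIG_FAIL: (SEEK) → mode=SEEK action=A_WAIT
4. SIG_OK: (SEEK) → mode=AVOID action=A_HALT
5. SIG_OK: (AVOID) → mode=AVOID action=A_HALT
6. SIG_NEAR: (AVOID) → mode=AVOID action=A_PING
7. SIG_NEAR: (AVOID) → mode=AVOID action=A_PING

final mode: AVOID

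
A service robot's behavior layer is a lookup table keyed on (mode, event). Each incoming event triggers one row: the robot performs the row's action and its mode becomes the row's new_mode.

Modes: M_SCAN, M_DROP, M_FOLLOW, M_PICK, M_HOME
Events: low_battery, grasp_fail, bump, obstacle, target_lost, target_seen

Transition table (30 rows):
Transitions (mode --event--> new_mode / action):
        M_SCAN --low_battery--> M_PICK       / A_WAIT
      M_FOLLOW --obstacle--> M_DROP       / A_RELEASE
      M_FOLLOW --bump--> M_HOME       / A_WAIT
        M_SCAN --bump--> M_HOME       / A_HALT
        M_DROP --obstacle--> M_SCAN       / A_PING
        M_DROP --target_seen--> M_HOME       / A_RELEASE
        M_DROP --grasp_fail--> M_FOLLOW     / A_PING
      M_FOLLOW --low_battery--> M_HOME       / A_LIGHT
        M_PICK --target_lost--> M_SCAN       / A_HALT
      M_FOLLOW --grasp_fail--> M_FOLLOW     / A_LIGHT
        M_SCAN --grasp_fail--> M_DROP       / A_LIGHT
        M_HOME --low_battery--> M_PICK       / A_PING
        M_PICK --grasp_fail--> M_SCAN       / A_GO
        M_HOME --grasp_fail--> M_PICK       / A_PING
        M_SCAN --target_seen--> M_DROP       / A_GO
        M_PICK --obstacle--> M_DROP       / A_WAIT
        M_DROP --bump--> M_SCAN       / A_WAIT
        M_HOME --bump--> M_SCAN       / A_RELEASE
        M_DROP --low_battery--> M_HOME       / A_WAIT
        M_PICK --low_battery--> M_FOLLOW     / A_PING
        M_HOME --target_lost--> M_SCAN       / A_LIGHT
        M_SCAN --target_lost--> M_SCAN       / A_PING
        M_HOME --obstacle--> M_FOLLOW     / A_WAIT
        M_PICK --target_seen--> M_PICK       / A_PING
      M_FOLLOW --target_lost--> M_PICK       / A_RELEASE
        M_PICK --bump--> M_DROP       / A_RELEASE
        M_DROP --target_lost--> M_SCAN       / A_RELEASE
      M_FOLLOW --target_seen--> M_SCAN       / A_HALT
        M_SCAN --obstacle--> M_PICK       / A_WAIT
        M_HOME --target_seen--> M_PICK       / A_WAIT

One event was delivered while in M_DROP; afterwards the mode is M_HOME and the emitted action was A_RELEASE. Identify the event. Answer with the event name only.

try low_battery: (M_DROP, low_battery) → (M_HOME, A_WAIT)
try grasp_fail: (M_DROP, grasp_fail) → (M_FOLLOW, A_PING)
try bump: (M_DROP, bump) → (M_SCAN, A_WAIT)
try obstacle: (M_DROP, obstacle) → (M_SCAN, A_PING)
try target_lost: (M_DROP, target_lost) → (M_SCAN, A_RELEASE)
try target_seen: (M_DROP, target_seen) → (M_HOME, A_RELEASE)  ← matches

target_seen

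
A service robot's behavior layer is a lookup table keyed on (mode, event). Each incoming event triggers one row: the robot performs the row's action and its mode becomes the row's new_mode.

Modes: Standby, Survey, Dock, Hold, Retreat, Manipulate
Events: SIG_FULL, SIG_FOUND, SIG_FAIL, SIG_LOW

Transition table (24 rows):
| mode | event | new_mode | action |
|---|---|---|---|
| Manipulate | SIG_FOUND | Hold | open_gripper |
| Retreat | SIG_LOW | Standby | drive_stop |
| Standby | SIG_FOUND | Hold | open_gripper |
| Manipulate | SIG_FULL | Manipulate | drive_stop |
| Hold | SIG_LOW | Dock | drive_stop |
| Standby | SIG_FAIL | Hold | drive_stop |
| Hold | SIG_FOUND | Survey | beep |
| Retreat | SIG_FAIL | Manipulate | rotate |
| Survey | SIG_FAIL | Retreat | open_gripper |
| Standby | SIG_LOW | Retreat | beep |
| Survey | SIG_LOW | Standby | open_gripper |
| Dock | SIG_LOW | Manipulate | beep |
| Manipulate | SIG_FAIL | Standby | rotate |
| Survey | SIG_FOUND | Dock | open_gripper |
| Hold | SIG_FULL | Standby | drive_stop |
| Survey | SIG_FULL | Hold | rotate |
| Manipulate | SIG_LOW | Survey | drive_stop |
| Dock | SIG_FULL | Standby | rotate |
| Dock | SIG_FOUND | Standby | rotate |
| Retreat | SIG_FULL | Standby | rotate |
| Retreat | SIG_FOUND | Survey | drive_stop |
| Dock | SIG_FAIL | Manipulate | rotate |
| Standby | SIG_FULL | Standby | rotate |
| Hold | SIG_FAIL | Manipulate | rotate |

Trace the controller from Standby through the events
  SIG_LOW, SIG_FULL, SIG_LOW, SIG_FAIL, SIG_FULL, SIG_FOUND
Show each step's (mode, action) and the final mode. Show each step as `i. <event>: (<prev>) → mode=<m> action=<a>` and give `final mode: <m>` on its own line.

1. SIG_LOW: (Standby) → mode=Retreat action=beep
2. SIG_FULL: (Retreat) → mode=Standby action=rotate
3. SIG_LOW: (Standby) → mode=Retreat action=beep
4. SIG_FAIL: (Retreat) → mode=Manipulate action=rotate
5. SIG_FULL: (Manipulate) → mode=Manipulate action=drive_stop
6. SIG_FOUND: (Manipulate) → mode=Hold action=open_gripper

final mode: Hold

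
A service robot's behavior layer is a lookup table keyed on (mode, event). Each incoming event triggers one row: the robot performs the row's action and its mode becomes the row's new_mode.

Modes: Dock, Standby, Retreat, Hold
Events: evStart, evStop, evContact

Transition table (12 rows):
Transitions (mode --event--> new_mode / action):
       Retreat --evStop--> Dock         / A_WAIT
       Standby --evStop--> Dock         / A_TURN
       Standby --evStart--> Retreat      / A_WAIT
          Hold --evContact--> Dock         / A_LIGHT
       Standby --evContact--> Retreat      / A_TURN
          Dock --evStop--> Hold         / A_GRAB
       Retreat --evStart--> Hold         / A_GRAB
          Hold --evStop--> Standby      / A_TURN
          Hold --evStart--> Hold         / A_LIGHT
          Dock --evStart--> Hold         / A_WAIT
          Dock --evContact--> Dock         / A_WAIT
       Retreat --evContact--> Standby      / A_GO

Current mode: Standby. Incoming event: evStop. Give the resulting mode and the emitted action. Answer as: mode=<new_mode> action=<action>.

current mode = Standby; filter table to that mode:
  (Standby, evStop) → (Dock, A_TURN)  ← event matches
  (Standby, evStart) → (Retreat, A_WAIT)
  (Standby, evContact) → (Retreat, A_TURN)
event = evStop selects (Dock, A_TURN)

mode=Dock action=A_TURN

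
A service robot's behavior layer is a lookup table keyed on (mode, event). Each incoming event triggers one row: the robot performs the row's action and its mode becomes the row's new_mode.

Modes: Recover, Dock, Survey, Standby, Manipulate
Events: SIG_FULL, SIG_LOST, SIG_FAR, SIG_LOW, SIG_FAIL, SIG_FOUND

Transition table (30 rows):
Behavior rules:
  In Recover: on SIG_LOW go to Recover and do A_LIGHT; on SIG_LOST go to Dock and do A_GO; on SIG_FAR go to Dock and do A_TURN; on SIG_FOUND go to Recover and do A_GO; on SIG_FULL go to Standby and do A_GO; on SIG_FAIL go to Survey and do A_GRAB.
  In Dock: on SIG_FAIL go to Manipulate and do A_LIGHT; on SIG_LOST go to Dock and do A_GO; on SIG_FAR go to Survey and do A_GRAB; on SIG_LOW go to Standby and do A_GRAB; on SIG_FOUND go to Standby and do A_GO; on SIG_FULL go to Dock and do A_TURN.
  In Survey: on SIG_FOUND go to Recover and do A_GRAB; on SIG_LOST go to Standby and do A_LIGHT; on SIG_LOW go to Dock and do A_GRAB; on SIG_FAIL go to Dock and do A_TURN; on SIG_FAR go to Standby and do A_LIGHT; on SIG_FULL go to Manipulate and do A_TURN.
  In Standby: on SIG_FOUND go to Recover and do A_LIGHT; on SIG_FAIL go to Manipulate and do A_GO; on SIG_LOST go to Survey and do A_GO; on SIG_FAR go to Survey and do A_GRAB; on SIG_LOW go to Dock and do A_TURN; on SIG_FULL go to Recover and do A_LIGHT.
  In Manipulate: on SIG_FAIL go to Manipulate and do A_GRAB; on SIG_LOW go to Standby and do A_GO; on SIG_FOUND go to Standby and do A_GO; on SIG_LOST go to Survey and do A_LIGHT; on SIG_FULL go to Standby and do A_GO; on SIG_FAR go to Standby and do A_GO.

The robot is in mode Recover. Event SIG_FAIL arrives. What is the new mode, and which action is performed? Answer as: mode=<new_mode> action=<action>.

current mode = Recover; filter table to that mode:
  (Recover, SIG_LOW) → (Recover, A_LIGHT)
  (Recover, SIG_LOST) → (Dock, A_GO)
  (Recover, SIG_FAR) → (Dock, A_TURN)
  (Recover, SIG_FOUND) → (Recover, A_GO)
  (Recover, SIG_FULL) → (Standby, A_GO)
  (Recover, SIG_FAIL) → (Survey, A_GRAB)  ← event matches
event = SIG_FAIL selects (Survey, A_GRAB)

mode=Survey action=A_GRAB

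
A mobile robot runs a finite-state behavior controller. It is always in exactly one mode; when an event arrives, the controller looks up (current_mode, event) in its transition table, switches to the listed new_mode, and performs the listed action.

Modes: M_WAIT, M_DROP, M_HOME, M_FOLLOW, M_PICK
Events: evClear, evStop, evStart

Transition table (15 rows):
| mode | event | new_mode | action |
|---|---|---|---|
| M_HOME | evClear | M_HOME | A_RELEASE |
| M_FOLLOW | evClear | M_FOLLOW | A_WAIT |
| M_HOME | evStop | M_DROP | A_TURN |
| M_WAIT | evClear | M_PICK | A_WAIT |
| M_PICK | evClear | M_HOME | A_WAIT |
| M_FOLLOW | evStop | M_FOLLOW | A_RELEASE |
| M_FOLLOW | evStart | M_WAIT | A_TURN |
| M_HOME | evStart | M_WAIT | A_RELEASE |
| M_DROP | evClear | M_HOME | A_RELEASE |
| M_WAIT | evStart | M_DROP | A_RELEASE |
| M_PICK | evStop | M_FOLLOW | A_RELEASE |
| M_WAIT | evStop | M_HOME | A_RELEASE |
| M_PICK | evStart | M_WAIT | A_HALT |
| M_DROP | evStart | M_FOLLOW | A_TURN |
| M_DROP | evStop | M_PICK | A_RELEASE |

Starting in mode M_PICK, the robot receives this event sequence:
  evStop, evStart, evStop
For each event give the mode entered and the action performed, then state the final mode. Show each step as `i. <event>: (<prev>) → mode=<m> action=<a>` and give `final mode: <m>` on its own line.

final mode: M_HOME

1. evStop: (M_PICK) → mode=M_FOLLOW action=A_RELEASE
2. evStart: (M_FOLLOW) → mode=M_WAIT action=A_TURN
3. evStop: (M_WAIT) → mode=M_HOME action=A_RELEASE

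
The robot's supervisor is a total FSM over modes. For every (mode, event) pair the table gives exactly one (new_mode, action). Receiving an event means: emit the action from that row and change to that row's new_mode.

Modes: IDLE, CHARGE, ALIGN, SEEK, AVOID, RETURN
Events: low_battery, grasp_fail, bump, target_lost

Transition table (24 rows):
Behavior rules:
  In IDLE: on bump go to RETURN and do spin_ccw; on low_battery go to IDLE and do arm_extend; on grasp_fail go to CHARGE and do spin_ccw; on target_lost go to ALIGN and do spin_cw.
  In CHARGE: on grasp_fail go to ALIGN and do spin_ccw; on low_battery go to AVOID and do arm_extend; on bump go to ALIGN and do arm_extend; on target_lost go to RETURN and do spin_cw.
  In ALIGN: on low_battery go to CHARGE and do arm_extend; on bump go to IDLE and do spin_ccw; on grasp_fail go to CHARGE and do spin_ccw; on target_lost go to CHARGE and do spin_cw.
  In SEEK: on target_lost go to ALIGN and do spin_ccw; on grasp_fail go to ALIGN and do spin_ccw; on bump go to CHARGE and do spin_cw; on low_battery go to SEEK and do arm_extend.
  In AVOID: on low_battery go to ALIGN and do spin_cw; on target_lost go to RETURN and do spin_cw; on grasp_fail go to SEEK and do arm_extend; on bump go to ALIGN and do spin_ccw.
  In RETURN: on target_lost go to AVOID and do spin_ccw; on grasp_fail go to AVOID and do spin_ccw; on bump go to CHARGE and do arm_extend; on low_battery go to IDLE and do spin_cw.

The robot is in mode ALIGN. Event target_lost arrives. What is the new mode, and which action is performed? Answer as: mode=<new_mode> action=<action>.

mode=CHARGE action=spin_cw

current mode = ALIGN; filter table to that mode:
  (ALIGN, low_battery) → (CHARGE, arm_extend)
  (ALIGN, bump) → (IDLE, spin_ccw)
  (ALIGN, grasp_fail) → (CHARGE, spin_ccw)
  (ALIGN, target_lost) → (CHARGE, spin_cw)  ← event matches
event = target_lost selects (CHARGE, spin_cw)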